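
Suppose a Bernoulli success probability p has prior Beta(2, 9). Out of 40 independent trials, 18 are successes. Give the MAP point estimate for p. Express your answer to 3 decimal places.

p̂_MAP = 0.388

Prior: Beta(2, 9).
Data: 18 successes in 40 trials. The binomial likelihood contributes p^18(1−p)^22, so the posterior is Beta(2+18, 9+22) = Beta(20, 31).
For Beta(a, b) with a, b > 1 the mode is (a−1)/(a+b−2) = 19/49 ≈ 0.388.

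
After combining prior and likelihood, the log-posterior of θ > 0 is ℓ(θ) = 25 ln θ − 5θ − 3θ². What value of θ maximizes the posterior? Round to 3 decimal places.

θ̂_MAP = 1.667

ℓ'(θ) = 25/θ − 5 − 6θ. Setting this to zero and multiplying by θ: 6θ² + 5θ − 25 = 0.
θ = (−5 + √(5² + 4·6·25)) / (2·6) = (−5 + √625) / 12 = (−5 + 25)/12 = 5/3.
ℓ''(θ) = −25/θ² − 6 < 0, confirming a maximum.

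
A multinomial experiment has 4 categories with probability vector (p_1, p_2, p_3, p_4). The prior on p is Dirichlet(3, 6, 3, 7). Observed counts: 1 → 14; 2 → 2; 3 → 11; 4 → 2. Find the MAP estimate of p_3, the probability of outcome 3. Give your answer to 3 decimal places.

The posterior is Dirichlet(αᵢ + nᵢ) = Dirichlet(17, 8, 14, 9).
For a Dirichlet(a₁,…,a_K) with all aᵢ > 1, the mode has j-th component (aⱼ − 1)/(Σaᵢ − K).
Here Σaᵢ = 48 and K = 4, so p_3 = (14 − 1)/(48 − 4) = 13/44 ≈ 0.295.

MAP estimate: 0.295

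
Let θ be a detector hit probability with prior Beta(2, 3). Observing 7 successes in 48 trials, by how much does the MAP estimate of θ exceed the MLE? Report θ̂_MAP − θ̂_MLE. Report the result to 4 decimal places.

MAP − MLE = 0.0110

Posterior is Beta(9, 44); MAP = (9−1)/(53−2) = 8/51 ≈ 0.15686.
MLE ignores the prior: θ̂_MLE = k/n = 7/48 ≈ 0.14583.
Difference = 8/51 − 7/48 = 3/272 ≈ 0.0110.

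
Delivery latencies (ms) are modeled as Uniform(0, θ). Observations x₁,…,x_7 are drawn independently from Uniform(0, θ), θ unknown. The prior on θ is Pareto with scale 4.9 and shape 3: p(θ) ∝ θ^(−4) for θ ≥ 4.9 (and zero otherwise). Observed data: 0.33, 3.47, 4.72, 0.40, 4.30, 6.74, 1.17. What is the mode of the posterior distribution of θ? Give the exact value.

θ̂_MAP = 6.74

The Uniform(0, θ) likelihood is θ^(−n) for θ ≥ max(xᵢ), zero otherwise. Here max(xᵢ) = 6.74.
Posterior ∝ θ^(−4) · θ^(−7) = θ^(−11) on θ ≥ max(4.9, 6.74) = 6.74.
This density is strictly decreasing in θ, so the posterior mode lies at the lower boundary of the support.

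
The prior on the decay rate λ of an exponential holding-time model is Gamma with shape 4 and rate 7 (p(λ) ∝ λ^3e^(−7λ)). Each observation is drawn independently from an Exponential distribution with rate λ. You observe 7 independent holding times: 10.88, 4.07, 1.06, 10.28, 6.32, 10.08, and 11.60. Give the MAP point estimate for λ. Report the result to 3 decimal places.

λ̂_MAP = 0.163

The Exponential(rate=λ) likelihood is ∝ λ^n e^(−λΣtᵢ). Here n = 7 and Σtᵢ = 10.88 + 4.07 + 1.06 + 10.28 + 6.32 + 10.08 + 11.60 = 54.29.
Posterior ∝ λ^3e^(−7λ) · λ^7e^(−54.29λ) = λ^10e^(−61.29λ), i.e. Gamma(11, 61.29).
Mode = (a−1)/b = 10/61.29 ≈ 0.163.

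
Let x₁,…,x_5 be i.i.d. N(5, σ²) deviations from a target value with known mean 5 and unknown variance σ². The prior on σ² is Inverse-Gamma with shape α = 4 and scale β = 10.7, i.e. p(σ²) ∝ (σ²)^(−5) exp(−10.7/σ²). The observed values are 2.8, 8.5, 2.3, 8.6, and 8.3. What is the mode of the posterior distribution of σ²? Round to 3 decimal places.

σ̂²_MAP = 4.642

Sum of squared deviations about the known mean: SS = (2.8−5)² + (8.5−5)² + (2.3−5)² + (8.6−5)² + (8.3−5)² = 48.23.
The Normal likelihood contributes (σ²)^(−n/2) exp(−SS/(2σ²)), so the posterior is Inverse-Gamma(α + n/2, β + SS/2) = Inverse-Gamma(6.5, 34.815).
The mode of Inverse-Gamma(a, b) is b/(a+1) = 34.815/7.5 ≈ 4.642.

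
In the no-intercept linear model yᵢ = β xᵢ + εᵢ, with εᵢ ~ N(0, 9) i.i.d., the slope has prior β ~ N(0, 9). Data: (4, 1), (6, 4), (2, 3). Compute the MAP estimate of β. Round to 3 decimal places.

β̂_MAP = 0.596

log p(β | y) = −Σ(yᵢ − βxᵢ)²/(2·9) − β²/(2·9) + const.
Setting the derivative to zero: Σxᵢ(yᵢ − βxᵢ)/9 − β/9 = 0, so β = Σxᵢyᵢ / (Σxᵢ² + σ²/τ²).
Σxᵢyᵢ = 4·1 + 6·4 + 2·3 = 34; Σxᵢ² = 56; σ²/τ² = 1.
β̂_MAP = 34 / (56 + 1) = 34/57 ≈ 0.596.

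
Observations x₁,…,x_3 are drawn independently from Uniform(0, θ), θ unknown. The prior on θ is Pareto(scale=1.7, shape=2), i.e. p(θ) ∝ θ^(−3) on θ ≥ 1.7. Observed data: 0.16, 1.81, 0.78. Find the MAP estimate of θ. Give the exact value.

The Uniform(0, θ) likelihood is θ^(−n) for θ ≥ max(xᵢ), zero otherwise. Here max(xᵢ) = 1.81.
Posterior ∝ θ^(−3) · θ^(−3) = θ^(−6) on θ ≥ max(1.7, 1.81) = 1.81.
This density is strictly decreasing in θ, so the posterior mode lies at the lower boundary of the support.

θ̂_MAP = 1.81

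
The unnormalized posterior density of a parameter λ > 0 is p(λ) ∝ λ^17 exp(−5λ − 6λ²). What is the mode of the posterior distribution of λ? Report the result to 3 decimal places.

λ̂_MAP = 1.000

ℓ'(λ) = 17/λ − 5 − 12λ. Setting this to zero and multiplying by λ: 12λ² + 5λ − 17 = 0.
λ = (−5 + √(5² + 4·12·17)) / (2·12) = (−5 + √841) / 24 = (−5 + 29)/24 = 1.
ℓ''(λ) = −17/λ² − 12 < 0, confirming a maximum.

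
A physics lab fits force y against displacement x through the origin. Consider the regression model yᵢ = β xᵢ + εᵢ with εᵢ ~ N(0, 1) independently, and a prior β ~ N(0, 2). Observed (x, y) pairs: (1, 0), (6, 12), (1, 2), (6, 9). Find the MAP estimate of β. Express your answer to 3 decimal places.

β̂_MAP = 1.718

log p(β | y) = −Σ(yᵢ − βxᵢ)²/(2·1) − β²/(2·2) + const.
Setting the derivative to zero: Σxᵢ(yᵢ − βxᵢ)/1 − β/2 = 0, so β = Σxᵢyᵢ / (Σxᵢ² + σ²/τ²).
Σxᵢyᵢ = 1·0 + 6·12 + 1·2 + 6·9 = 128; Σxᵢ² = 74; σ²/τ² = 0.5.
β̂_MAP = 128 / (74 + 0.5) = 128/74.5 ≈ 1.718.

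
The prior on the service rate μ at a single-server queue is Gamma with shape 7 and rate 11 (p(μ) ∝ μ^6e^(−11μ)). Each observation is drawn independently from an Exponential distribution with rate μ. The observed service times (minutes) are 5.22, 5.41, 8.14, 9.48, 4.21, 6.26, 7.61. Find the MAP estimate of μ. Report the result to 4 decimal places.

The Exponential(rate=μ) likelihood is ∝ μ^n e^(−μΣtᵢ). Here n = 7 and Σtᵢ = 5.22 + 5.41 + 8.14 + 9.48 + 4.21 + 6.26 + 7.61 = 46.33.
Posterior ∝ μ^6e^(−11μ) · μ^7e^(−46.33μ) = μ^13e^(−57.33μ), i.e. Gamma(14, 57.33).
Mode = (a−1)/b = 13/57.33 ≈ 0.2268.

μ̂_MAP = 0.2268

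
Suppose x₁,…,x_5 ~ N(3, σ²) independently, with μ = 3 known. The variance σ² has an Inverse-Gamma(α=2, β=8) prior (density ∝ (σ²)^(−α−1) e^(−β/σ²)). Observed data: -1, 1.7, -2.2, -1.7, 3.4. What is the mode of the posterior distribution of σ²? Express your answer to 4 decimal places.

σ̂²_MAP = 7.5436

Sum of squared deviations about the known mean: SS = (-1−3)² + (1.7−3)² + (-2.2−3)² + (-1.7−3)² + (3.4−3)² = 66.98.
The Normal likelihood contributes (σ²)^(−n/2) exp(−SS/(2σ²)), so the posterior is Inverse-Gamma(α + n/2, β + SS/2) = Inverse-Gamma(4.5, 41.49).
The mode of Inverse-Gamma(a, b) is b/(a+1) = 41.49/5.5 ≈ 7.5436.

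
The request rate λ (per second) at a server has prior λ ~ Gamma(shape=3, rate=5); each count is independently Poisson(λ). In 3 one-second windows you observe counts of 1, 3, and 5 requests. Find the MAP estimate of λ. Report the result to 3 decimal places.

Σxᵢ = 1+3+5 = 9, with n = 3.
Posterior ∝ λ^2e^(−5λ) · λ^9e^(−3λ) = λ^11e^(−8λ), i.e. Gamma(shape=12, rate=8).
The mode of a Gamma(a, b) with a ≥ 1 (shape–rate) is (a−1)/b = 11/8 ≈ 1.375.

λ̂_MAP = 1.375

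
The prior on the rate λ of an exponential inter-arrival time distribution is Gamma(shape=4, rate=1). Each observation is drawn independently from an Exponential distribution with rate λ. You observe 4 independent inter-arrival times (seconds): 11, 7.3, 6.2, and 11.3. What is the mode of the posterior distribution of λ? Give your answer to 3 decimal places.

The Exponential(rate=λ) likelihood is ∝ λ^n e^(−λΣtᵢ). Here n = 4 and Σtᵢ = 11 + 7.3 + 6.2 + 11.3 = 35.8.
Posterior ∝ λ^3e^(−1λ) · λ^4e^(−35.8λ) = λ^7e^(−36.8λ), i.e. Gamma(8, 36.8).
Mode = (a−1)/b = 7/36.8 ≈ 0.190.

λ̂_MAP = 0.190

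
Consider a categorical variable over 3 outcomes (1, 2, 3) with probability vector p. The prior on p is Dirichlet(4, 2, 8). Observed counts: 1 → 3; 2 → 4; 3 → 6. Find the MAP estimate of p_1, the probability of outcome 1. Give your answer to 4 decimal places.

The posterior is Dirichlet(αᵢ + nᵢ) = Dirichlet(7, 6, 14).
For a Dirichlet(a₁,…,a_K) with all aᵢ > 1, the mode has j-th component (aⱼ − 1)/(Σaᵢ − K).
Here Σaᵢ = 27 and K = 3, so p_1 = (7 − 1)/(27 − 3) = 6/24 ≈ 0.2500.

MAP estimate: 0.2500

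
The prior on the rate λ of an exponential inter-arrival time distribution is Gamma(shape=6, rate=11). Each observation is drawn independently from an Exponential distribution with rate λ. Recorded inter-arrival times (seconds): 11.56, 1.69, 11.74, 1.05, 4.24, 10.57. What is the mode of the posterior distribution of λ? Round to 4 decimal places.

The Exponential(rate=λ) likelihood is ∝ λ^n e^(−λΣtᵢ). Here n = 6 and Σtᵢ = 11.56 + 1.69 + 11.74 + 1.05 + 4.24 + 10.57 = 40.85.
Posterior ∝ λ^5e^(−11λ) · λ^6e^(−40.85λ) = λ^11e^(−51.85λ), i.e. Gamma(12, 51.85).
Mode = (a−1)/b = 11/51.85 ≈ 0.2122.

λ̂_MAP = 0.2122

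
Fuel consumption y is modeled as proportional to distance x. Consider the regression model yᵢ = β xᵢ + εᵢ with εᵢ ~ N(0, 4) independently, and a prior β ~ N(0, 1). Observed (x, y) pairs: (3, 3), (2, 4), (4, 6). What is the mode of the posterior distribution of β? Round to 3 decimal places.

β̂_MAP = 1.242

log p(β | y) = −Σ(yᵢ − βxᵢ)²/(2·4) − β²/(2·1) + const.
Setting the derivative to zero: Σxᵢ(yᵢ − βxᵢ)/4 − β/1 = 0, so β = Σxᵢyᵢ / (Σxᵢ² + σ²/τ²).
Σxᵢyᵢ = 3·3 + 2·4 + 4·6 = 41; Σxᵢ² = 29; σ²/τ² = 4.
β̂_MAP = 41 / (29 + 4) = 41/33 ≈ 1.242.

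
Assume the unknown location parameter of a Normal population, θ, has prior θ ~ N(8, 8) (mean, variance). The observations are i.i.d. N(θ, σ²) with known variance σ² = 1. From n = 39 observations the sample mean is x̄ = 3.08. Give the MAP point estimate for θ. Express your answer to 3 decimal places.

n = 39, x̄ = 3.08.
For a Normal prior and Normal likelihood with known variance, the posterior is Normal; its mode equals its mean, the precision-weighted average.
Prior precision 1/σ₀² = 1/8 = 0.125; data precision n/σ² = 39/1 = 39.
θ̂ = (0.125·8 + 39·3.08) / (0.125 + 39) = 121.12/39.125 = 24224/7825 ≈ 3.096.

θ̂_MAP = 3.096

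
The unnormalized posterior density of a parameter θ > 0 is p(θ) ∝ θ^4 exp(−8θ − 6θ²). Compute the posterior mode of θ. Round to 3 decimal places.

θ̂_MAP = 0.333

ℓ'(θ) = 4/θ − 8 − 12θ. Setting this to zero and multiplying by θ: 12θ² + 8θ − 4 = 0.
θ = (−8 + √(8² + 4·12·4)) / (2·12) = (−8 + √256) / 24 = (−8 + 16)/24 = 1/3.
ℓ''(θ) = −4/θ² − 12 < 0, confirming a maximum.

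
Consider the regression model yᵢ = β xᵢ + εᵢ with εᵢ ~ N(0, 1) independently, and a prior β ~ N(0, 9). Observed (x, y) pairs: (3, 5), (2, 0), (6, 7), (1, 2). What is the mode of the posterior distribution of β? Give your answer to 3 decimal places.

β̂_MAP = 1.177

log p(β | y) = −Σ(yᵢ − βxᵢ)²/(2·1) − β²/(2·9) + const.
Setting the derivative to zero: Σxᵢ(yᵢ − βxᵢ)/1 − β/9 = 0, so β = Σxᵢyᵢ / (Σxᵢ² + σ²/τ²).
Σxᵢyᵢ = 3·5 + 2·0 + 6·7 + 1·2 = 59; Σxᵢ² = 50; σ²/τ² = 1/9.
β̂_MAP = 59 / (50 + 1/9) = 59/(451/9) = 531/451 ≈ 1.177.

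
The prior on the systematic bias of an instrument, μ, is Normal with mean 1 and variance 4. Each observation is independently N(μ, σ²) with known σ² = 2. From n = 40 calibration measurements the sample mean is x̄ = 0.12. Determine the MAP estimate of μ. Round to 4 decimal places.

n = 40, x̄ = 0.12.
For a Normal prior and Normal likelihood with known variance, the posterior is Normal; its mode equals its mean, the precision-weighted average.
Prior precision 1/σ₀² = 1/4 = 0.25; data precision n/σ² = 40/2 = 20.
μ̂ = (0.25·1 + 20·0.12) / (0.25 + 20) = 2.65/20.25 = 53/405 ≈ 0.1309.

μ̂_MAP = 0.1309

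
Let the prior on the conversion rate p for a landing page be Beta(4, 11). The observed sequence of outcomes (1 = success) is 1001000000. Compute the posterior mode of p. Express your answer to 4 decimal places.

p̂_MAP = 0.2174

Prior: Beta(4, 11).
Data: 2 successes in 10 trials (from the sequence). The binomial likelihood contributes p^2(1−p)^8, so the posterior is Beta(4+2, 11+8) = Beta(6, 19).
For Beta(a, b) with a, b > 1 the mode is (a−1)/(a+b−2) = 5/23 ≈ 0.2174.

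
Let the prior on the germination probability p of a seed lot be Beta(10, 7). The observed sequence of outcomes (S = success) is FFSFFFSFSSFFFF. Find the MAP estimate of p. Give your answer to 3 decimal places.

p̂_MAP = 0.448

Prior: Beta(10, 7).
Data: 4 successes in 14 trials (from the sequence). The binomial likelihood contributes p^4(1−p)^10, so the posterior is Beta(10+4, 7+10) = Beta(14, 17).
For Beta(a, b) with a, b > 1 the mode is (a−1)/(a+b−2) = 13/29 ≈ 0.448.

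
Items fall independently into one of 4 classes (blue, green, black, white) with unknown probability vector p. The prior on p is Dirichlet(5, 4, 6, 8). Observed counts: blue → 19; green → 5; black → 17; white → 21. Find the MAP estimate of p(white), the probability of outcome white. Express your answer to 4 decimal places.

The posterior is Dirichlet(αᵢ + nᵢ) = Dirichlet(24, 9, 23, 29).
For a Dirichlet(a₁,…,a_K) with all aᵢ > 1, the mode has j-th component (aⱼ − 1)/(Σaᵢ − K).
Here Σaᵢ = 85 and K = 4, so p(white) = (29 − 1)/(85 − 4) = 28/81 ≈ 0.3457.

MAP estimate of p(white) = 0.3457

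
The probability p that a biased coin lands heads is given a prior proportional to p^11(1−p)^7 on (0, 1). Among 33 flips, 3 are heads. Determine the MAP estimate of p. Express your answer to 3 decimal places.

The prior density ∝ p^11(1−p)^7 is the kernel of Beta(12, 8).
Data: 3 successes in 33 trials. The binomial likelihood contributes p^3(1−p)^30, so the posterior is Beta(12+3, 8+30) = Beta(15, 38).
For Beta(a, b) with a, b > 1 the mode is (a−1)/(a+b−2) = 14/51 ≈ 0.275.

p̂_MAP = 0.275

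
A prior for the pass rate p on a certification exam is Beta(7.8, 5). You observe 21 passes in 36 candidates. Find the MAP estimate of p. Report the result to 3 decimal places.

Prior: Beta(7.8, 5).
Data: 21 successes in 36 trials. The binomial likelihood contributes p^21(1−p)^15, so the posterior is Beta(7.8+21, 5+15) = Beta(28.8, 20).
For Beta(a, b) with a, b > 1 the mode is (a−1)/(a+b−2) = 27.8/46.8 ≈ 0.594.

p̂_MAP = 0.594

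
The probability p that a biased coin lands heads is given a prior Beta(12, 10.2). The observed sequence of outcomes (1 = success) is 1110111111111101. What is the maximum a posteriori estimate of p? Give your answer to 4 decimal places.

p̂_MAP = 0.6906

Prior: Beta(12, 10.2).
Data: 14 successes in 16 trials (from the sequence). The binomial likelihood contributes p^14(1−p)^2, so the posterior is Beta(12+14, 10.2+2) = Beta(26, 12.2).
For Beta(a, b) with a, b > 1 the mode is (a−1)/(a+b−2) = 25/36.2 ≈ 0.6906.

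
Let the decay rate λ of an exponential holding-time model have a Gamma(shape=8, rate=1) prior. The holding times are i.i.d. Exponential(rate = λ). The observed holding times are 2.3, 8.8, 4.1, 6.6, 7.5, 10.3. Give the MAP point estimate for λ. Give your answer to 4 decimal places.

The Exponential(rate=λ) likelihood is ∝ λ^n e^(−λΣtᵢ). Here n = 6 and Σtᵢ = 2.3 + 8.8 + 4.1 + 6.6 + 7.5 + 10.3 = 39.6.
Posterior ∝ λ^7e^(−1λ) · λ^6e^(−39.6λ) = λ^13e^(−40.6λ), i.e. Gamma(14, 40.6).
Mode = (a−1)/b = 13/40.6 ≈ 0.3202.

λ̂_MAP = 0.3202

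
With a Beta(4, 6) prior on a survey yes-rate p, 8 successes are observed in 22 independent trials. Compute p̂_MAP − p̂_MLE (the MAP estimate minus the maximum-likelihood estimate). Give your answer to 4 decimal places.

MAP − MLE = 0.0030

Posterior is Beta(12, 20); MAP = (12−1)/(32−2) = 11/30 ≈ 0.36667.
MLE ignores the prior: p̂_MLE = k/n = 8/22 ≈ 0.36364.
Difference = 11/30 − 8/22 = 1/330 ≈ 0.0030.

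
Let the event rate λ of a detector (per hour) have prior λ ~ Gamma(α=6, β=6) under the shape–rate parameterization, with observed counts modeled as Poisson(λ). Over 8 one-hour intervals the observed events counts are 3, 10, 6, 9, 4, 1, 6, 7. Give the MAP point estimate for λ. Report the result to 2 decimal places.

λ̂_MAP = 3.64

Σxᵢ = 3+10+6+9+4+1+6+7 = 46, with n = 8.
Posterior ∝ λ^5e^(−6λ) · λ^46e^(−8λ) = λ^51e^(−14λ), i.e. Gamma(shape=52, rate=14).
The mode of a Gamma(a, b) with a ≥ 1 (shape–rate) is (a−1)/b = 51/14 ≈ 3.64.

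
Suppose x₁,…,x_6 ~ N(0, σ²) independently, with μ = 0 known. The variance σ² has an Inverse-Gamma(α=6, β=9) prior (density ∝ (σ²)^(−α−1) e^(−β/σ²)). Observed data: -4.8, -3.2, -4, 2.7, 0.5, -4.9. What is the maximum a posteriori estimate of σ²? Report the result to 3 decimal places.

σ̂²_MAP = 4.942

Sum of squared deviations about the known mean: SS = (-4.8−0)² + (-3.2−0)² + (-4−0)² + (2.7−0)² + (0.5−0)² + (-4.9−0)² = 80.83.
The Normal likelihood contributes (σ²)^(−n/2) exp(−SS/(2σ²)), so the posterior is Inverse-Gamma(α + n/2, β + SS/2) = Inverse-Gamma(9, 49.415).
The mode of Inverse-Gamma(a, b) is b/(a+1) = 49.415/10 ≈ 4.942.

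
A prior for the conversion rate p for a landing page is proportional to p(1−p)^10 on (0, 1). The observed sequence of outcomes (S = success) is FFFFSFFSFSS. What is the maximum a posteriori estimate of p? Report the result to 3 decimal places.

p̂_MAP = 0.227

The prior density ∝ p(1−p)^10 is the kernel of Beta(2, 11).
Data: 4 successes in 11 trials (from the sequence). The binomial likelihood contributes p^4(1−p)^7, so the posterior is Beta(2+4, 11+7) = Beta(6, 18).
For Beta(a, b) with a, b > 1 the mode is (a−1)/(a+b−2) = 5/22 ≈ 0.227.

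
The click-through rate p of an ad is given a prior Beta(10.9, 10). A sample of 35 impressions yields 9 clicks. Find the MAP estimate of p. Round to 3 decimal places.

Prior: Beta(10.9, 10).
Data: 9 successes in 35 trials. The binomial likelihood contributes p^9(1−p)^26, so the posterior is Beta(10.9+9, 10+26) = Beta(19.9, 36).
For Beta(a, b) with a, b > 1 the mode is (a−1)/(a+b−2) = 18.9/53.9 ≈ 0.351.

p̂_MAP = 0.351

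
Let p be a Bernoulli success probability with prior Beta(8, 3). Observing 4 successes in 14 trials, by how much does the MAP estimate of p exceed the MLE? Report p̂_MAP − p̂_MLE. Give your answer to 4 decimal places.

MAP − MLE = 0.1925

Posterior is Beta(12, 13); MAP = (12−1)/(25−2) = 11/23 ≈ 0.47826.
MLE ignores the prior: p̂_MLE = k/n = 4/14 ≈ 0.28571.
Difference = 11/23 − 4/14 = 31/161 ≈ 0.1925.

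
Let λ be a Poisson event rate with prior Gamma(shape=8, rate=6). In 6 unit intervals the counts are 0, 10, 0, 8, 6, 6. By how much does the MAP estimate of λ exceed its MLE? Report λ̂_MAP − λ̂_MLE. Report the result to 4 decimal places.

MAP − MLE = -1.9167

Σxᵢ = 30. Posterior is Gamma(38, 12); MAP = (38−1)/12 = 37/12 ≈ 3.08333.
MLE = x̄ = 30/6 ≈ 5.00000.
Difference = 37/12 − 30/6 = -23/12 ≈ -1.9167.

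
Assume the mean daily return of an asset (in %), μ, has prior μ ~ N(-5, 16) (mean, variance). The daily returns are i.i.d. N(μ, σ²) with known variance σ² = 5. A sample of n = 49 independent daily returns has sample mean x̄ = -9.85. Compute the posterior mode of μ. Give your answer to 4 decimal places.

n = 49, x̄ = -9.85.
For a Normal prior and Normal likelihood with known variance, the posterior is Normal; its mode equals its mean, the precision-weighted average.
Prior precision 1/σ₀² = 1/16 = 0.0625; data precision n/σ² = 49/5 = 9.8.
μ̂ = (0.0625·(-5) + 9.8·(-9.85)) / (0.0625 + 9.8) = (-96.8425)/9.8625 = -38737/3945 ≈ -9.8193.

μ̂_MAP = -9.8193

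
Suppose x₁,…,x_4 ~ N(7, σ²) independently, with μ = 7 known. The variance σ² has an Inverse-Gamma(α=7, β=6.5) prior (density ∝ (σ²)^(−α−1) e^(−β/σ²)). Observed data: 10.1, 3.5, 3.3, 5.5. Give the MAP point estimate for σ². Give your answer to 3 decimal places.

σ̂²_MAP = 2.540

Sum of squared deviations about the known mean: SS = (10.1−7)² + (3.5−7)² + (3.3−7)² + (5.5−7)² = 37.8.
The Normal likelihood contributes (σ²)^(−n/2) exp(−SS/(2σ²)), so the posterior is Inverse-Gamma(α + n/2, β + SS/2) = Inverse-Gamma(9, 25.4).
The mode of Inverse-Gamma(a, b) is b/(a+1) = 25.4/10 ≈ 2.540.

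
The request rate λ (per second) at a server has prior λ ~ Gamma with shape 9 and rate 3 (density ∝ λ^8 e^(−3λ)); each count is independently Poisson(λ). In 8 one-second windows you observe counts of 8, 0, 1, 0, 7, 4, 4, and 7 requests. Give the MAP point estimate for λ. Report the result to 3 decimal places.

Σxᵢ = 8+0+1+0+7+4+4+7 = 31, with n = 8.
Posterior ∝ λ^8e^(−3λ) · λ^31e^(−8λ) = λ^39e^(−11λ), i.e. Gamma(shape=40, rate=11).
The mode of a Gamma(a, b) with a ≥ 1 (shape–rate) is (a−1)/b = 39/11 ≈ 3.545.

λ̂_MAP = 3.545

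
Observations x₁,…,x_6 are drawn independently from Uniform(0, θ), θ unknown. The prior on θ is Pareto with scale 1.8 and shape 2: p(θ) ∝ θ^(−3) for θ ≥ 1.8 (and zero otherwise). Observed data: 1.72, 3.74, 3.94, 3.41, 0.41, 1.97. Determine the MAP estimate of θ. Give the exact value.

θ̂_MAP = 3.94

The Uniform(0, θ) likelihood is θ^(−n) for θ ≥ max(xᵢ), zero otherwise. Here max(xᵢ) = 3.94.
Posterior ∝ θ^(−3) · θ^(−6) = θ^(−9) on θ ≥ max(1.8, 3.94) = 3.94.
This density is strictly decreasing in θ, so the posterior mode lies at the lower boundary of the support.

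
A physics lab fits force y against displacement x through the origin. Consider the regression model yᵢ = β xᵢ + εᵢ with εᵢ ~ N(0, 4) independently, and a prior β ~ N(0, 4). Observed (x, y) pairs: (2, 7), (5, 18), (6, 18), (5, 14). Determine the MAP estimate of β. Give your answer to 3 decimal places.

β̂_MAP = 3.099

log p(β | y) = −Σ(yᵢ − βxᵢ)²/(2·4) − β²/(2·4) + const.
Setting the derivative to zero: Σxᵢ(yᵢ − βxᵢ)/4 − β/4 = 0, so β = Σxᵢyᵢ / (Σxᵢ² + σ²/τ²).
Σxᵢyᵢ = 2·7 + 5·18 + 6·18 + 5·14 = 282; Σxᵢ² = 90; σ²/τ² = 1.
β̂_MAP = 282 / (90 + 1) = 282/91 ≈ 3.099.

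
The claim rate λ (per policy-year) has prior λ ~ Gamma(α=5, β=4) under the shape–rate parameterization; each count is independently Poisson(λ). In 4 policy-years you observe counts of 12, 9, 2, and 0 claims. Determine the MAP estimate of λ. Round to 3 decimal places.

λ̂_MAP = 3.375

Σxᵢ = 12+9+2+0 = 23, with n = 4.
Posterior ∝ λ^4e^(−4λ) · λ^23e^(−4λ) = λ^27e^(−8λ), i.e. Gamma(shape=28, rate=8).
The mode of a Gamma(a, b) with a ≥ 1 (shape–rate) is (a−1)/b = 27/8 ≈ 3.375.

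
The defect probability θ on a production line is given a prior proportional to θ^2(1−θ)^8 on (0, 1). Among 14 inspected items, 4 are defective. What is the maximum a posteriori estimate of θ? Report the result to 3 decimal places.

The prior density ∝ θ^2(1−θ)^8 is the kernel of Beta(3, 9).
Data: 4 successes in 14 trials. The binomial likelihood contributes θ^4(1−θ)^10, so the posterior is Beta(3+4, 9+10) = Beta(7, 19).
For Beta(a, b) with a, b > 1 the mode is (a−1)/(a+b−2) = 6/24 ≈ 0.250.

θ̂_MAP = 0.250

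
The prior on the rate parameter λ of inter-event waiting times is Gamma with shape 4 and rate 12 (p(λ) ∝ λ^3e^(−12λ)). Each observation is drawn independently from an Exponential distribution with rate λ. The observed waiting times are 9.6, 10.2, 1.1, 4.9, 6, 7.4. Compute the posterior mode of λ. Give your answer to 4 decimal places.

The Exponential(rate=λ) likelihood is ∝ λ^n e^(−λΣtᵢ). Here n = 6 and Σtᵢ = 9.6 + 10.2 + 1.1 + 4.9 + 6 + 7.4 = 39.2.
Posterior ∝ λ^3e^(−12λ) · λ^6e^(−39.2λ) = λ^9e^(−51.2λ), i.e. Gamma(10, 51.2).
Mode = (a−1)/b = 9/51.2 ≈ 0.1758.

λ̂_MAP = 0.1758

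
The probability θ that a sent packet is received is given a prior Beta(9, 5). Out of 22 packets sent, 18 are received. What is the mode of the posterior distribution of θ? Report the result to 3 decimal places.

θ̂_MAP = 0.765

Prior: Beta(9, 5).
Data: 18 successes in 22 trials. The binomial likelihood contributes θ^18(1−θ)^4, so the posterior is Beta(9+18, 5+4) = Beta(27, 9).
For Beta(a, b) with a, b > 1 the mode is (a−1)/(a+b−2) = 26/34 ≈ 0.765.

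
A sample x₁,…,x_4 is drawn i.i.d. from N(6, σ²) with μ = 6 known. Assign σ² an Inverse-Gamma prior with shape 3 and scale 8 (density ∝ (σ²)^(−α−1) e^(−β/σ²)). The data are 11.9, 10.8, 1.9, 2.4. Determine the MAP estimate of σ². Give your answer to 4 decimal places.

Sum of squared deviations about the known mean: SS = (11.9−6)² + (10.8−6)² + (1.9−6)² + (2.4−6)² = 87.62.
The Normal likelihood contributes (σ²)^(−n/2) exp(−SS/(2σ²)), so the posterior is Inverse-Gamma(α + n/2, β + SS/2) = Inverse-Gamma(5, 51.81).
The mode of Inverse-Gamma(a, b) is b/(a+1) = 51.81/6 ≈ 8.6350.

σ̂²_MAP = 8.6350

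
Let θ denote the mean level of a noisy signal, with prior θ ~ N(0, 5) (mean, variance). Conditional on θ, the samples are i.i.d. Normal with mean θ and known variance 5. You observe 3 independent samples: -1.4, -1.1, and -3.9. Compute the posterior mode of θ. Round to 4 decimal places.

θ̂_MAP = -1.6000

n = 3; x̄ = ((-1.4) + (-1.1) + (-3.9))/3 = -6.4/3 = -32/15 ≈ -2.1333.
For a Normal prior and Normal likelihood with known variance, the posterior is Normal; its mode equals its mean, the precision-weighted average.
Prior precision 1/σ₀² = 1/5 = 0.2; data precision n/σ² = 3/5 = 0.6.
θ̂ = (0.2·0 + 0.6·(-32/15)) / (0.2 + 0.6) = (-1.28)/0.8 = -1.6000.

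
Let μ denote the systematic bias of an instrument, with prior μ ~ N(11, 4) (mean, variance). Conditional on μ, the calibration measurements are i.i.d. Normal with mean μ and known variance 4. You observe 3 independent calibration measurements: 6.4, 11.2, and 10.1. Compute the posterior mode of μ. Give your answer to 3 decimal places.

μ̂_MAP = 9.675

n = 3; x̄ = (6.4 + 11.2 + 10.1)/3 = 27.7/3 = 277/30 ≈ 9.2333.
For a Normal prior and Normal likelihood with known variance, the posterior is Normal; its mode equals its mean, the precision-weighted average.
Prior precision 1/σ₀² = 1/4 = 0.25; data precision n/σ² = 3/4 = 0.75.
μ̂ = (0.25·11 + 0.75·(277/30)) / (0.25 + 0.75) = 9.675/1 = 9.675.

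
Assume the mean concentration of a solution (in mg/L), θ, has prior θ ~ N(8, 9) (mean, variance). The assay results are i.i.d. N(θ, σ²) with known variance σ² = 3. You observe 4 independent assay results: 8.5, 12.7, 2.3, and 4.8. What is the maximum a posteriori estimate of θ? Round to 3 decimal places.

θ̂_MAP = 7.146

n = 4; x̄ = (8.5 + 12.7 + 2.3 + 4.8)/4 = 28.3/4 = 7.075.
For a Normal prior and Normal likelihood with known variance, the posterior is Normal; its mode equals its mean, the precision-weighted average.
Prior precision 1/σ₀² = 1/9; data precision n/σ² = 4/3.
θ̂ = ((1/9)·8 + (4/3)·7.075) / (1/9 + 4/3) = (929/90)/(13/9) = 929/130 ≈ 7.146.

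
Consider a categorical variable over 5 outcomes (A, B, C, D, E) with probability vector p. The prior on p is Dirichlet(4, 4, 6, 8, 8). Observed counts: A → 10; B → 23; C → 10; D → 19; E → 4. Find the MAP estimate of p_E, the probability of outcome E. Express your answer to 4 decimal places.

MAP estimate of p_E = 0.1209

The posterior is Dirichlet(αᵢ + nᵢ) = Dirichlet(14, 27, 16, 27, 12).
For a Dirichlet(a₁,…,a_K) with all aᵢ > 1, the mode has j-th component (aⱼ − 1)/(Σaᵢ − K).
Here Σaᵢ = 96 and K = 5, so p_E = (12 − 1)/(96 − 5) = 11/91 ≈ 0.1209.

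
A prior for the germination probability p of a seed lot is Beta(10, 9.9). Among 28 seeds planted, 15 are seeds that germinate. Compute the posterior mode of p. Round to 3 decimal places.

p̂_MAP = 0.523

Prior: Beta(10, 9.9).
Data: 15 successes in 28 trials. The binomial likelihood contributes p^15(1−p)^13, so the posterior is Beta(10+15, 9.9+13) = Beta(25, 22.9).
For Beta(a, b) with a, b > 1 the mode is (a−1)/(a+b−2) = 24/45.9 ≈ 0.523.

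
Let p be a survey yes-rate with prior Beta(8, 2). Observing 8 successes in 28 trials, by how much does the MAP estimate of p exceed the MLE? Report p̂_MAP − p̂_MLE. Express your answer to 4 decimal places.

Posterior is Beta(16, 22); MAP = (16−1)/(38−2) = 15/36 ≈ 0.41667.
MLE ignores the prior: p̂_MLE = k/n = 8/28 ≈ 0.28571.
Difference = 15/36 − 8/28 = 11/84 ≈ 0.1310.

MAP − MLE = 0.1310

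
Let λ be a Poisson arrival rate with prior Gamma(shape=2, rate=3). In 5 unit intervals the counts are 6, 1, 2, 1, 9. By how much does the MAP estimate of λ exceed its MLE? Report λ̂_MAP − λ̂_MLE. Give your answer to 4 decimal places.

Σxᵢ = 19. Posterior is Gamma(21, 8); MAP = (21−1)/8 = 20/8 ≈ 2.50000.
MLE = x̄ = 19/5 ≈ 3.80000.
Difference = 20/8 − 19/5 = -13/10 ≈ -1.3000.

MAP − MLE = -1.3000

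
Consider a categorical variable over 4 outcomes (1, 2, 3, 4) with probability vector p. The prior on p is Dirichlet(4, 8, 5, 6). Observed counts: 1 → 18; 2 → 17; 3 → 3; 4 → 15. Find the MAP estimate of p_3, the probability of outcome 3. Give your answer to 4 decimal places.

MAP estimate: 0.0972

The posterior is Dirichlet(αᵢ + nᵢ) = Dirichlet(22, 25, 8, 21).
For a Dirichlet(a₁,…,a_K) with all aᵢ > 1, the mode has j-th component (aⱼ − 1)/(Σaᵢ − K).
Here Σaᵢ = 76 and K = 4, so p_3 = (8 − 1)/(76 − 4) = 7/72 ≈ 0.0972.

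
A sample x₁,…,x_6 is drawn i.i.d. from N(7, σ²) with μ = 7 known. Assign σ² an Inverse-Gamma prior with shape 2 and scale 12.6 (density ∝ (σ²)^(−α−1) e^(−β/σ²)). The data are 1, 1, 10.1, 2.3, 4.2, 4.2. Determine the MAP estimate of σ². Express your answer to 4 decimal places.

Sum of squared deviations about the known mean: SS = (1−7)² + (1−7)² + (10.1−7)² + (2.3−7)² + (4.2−7)² + (4.2−7)² = 119.38.
The Normal likelihood contributes (σ²)^(−n/2) exp(−SS/(2σ²)), so the posterior is Inverse-Gamma(α + n/2, β + SS/2) = Inverse-Gamma(5, 72.29).
The mode of Inverse-Gamma(a, b) is b/(a+1) = 72.29/6 ≈ 12.0483.

σ̂²_MAP = 12.0483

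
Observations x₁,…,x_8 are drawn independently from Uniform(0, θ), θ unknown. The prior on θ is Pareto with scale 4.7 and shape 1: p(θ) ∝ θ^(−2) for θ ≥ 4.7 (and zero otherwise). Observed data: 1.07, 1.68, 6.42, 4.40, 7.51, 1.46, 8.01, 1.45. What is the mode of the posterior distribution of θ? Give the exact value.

The Uniform(0, θ) likelihood is θ^(−n) for θ ≥ max(xᵢ), zero otherwise. Here max(xᵢ) = 8.01.
Posterior ∝ θ^(−2) · θ^(−8) = θ^(−10) on θ ≥ max(4.7, 8.01) = 8.01.
This density is strictly decreasing in θ, so the posterior mode lies at the lower boundary of the support.

θ̂_MAP = 8.01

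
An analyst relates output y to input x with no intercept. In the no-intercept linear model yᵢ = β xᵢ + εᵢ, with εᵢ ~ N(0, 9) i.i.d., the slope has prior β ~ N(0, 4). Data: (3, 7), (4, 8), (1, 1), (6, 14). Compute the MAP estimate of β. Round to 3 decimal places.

log p(β | y) = −Σ(yᵢ − βxᵢ)²/(2·9) − β²/(2·4) + const.
Setting the derivative to zero: Σxᵢ(yᵢ − βxᵢ)/9 − β/4 = 0, so β = Σxᵢyᵢ / (Σxᵢ² + σ²/τ²).
Σxᵢyᵢ = 3·7 + 4·8 + 1·1 + 6·14 = 138; Σxᵢ² = 62; σ²/τ² = 2.25.
β̂_MAP = 138 / (62 + 2.25) = 138/64.25 ≈ 2.148.

β̂_MAP = 2.148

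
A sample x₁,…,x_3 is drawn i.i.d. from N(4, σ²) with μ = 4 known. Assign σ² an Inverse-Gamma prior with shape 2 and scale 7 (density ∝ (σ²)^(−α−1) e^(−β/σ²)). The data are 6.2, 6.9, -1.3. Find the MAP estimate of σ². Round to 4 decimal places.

Sum of squared deviations about the known mean: SS = (6.2−4)² + (6.9−4)² + (-1.3−4)² = 41.34.
The Normal likelihood contributes (σ²)^(−n/2) exp(−SS/(2σ²)), so the posterior is Inverse-Gamma(α + n/2, β + SS/2) = Inverse-Gamma(3.5, 27.67).
The mode of Inverse-Gamma(a, b) is b/(a+1) = 27.67/4.5 ≈ 6.1489.

σ̂²_MAP = 6.1489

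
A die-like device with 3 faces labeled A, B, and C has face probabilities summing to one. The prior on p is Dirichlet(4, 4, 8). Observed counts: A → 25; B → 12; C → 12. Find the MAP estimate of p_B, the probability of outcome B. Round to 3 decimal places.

The posterior is Dirichlet(αᵢ + nᵢ) = Dirichlet(29, 16, 20).
For a Dirichlet(a₁,…,a_K) with all aᵢ > 1, the mode has j-th component (aⱼ − 1)/(Σaᵢ − K).
Here Σaᵢ = 65 and K = 3, so p_B = (16 − 1)/(65 − 3) = 15/62 ≈ 0.242.

MAP estimate of p_B = 0.242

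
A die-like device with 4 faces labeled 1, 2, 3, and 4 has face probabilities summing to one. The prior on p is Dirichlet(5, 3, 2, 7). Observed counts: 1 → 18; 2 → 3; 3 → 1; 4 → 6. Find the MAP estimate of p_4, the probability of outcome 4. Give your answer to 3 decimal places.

MAP estimate: 0.293

The posterior is Dirichlet(αᵢ + nᵢ) = Dirichlet(23, 6, 3, 13).
For a Dirichlet(a₁,…,a_K) with all aᵢ > 1, the mode has j-th component (aⱼ − 1)/(Σaᵢ − K).
Here Σaᵢ = 45 and K = 4, so p_4 = (13 − 1)/(45 − 4) = 12/41 ≈ 0.293.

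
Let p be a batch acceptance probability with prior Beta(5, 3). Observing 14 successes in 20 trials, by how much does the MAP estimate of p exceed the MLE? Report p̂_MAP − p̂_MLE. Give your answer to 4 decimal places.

Posterior is Beta(19, 9); MAP = (19−1)/(28−2) = 18/26 ≈ 0.69231.
MLE ignores the prior: p̂_MLE = k/n = 14/20 ≈ 0.70000.
Difference = 18/26 − 14/20 = -1/130 ≈ -0.0077.

MAP − MLE = -0.0077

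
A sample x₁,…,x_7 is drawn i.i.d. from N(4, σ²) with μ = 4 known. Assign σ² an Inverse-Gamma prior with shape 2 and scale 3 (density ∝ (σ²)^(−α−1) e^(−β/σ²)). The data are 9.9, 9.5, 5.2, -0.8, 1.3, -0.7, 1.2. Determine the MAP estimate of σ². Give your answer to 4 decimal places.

Sum of squared deviations about the known mean: SS = (9.9−4)² + (9.5−4)² + (5.2−4)² + (-0.8−4)² + (1.3−4)² + (-0.7−4)² + (1.2−4)² = 126.76.
The Normal likelihood contributes (σ²)^(−n/2) exp(−SS/(2σ²)), so the posterior is Inverse-Gamma(α + n/2, β + SS/2) = Inverse-Gamma(5.5, 66.38).
The mode of Inverse-Gamma(a, b) is b/(a+1) = 66.38/6.5 ≈ 10.2123.

σ̂²_MAP = 10.2123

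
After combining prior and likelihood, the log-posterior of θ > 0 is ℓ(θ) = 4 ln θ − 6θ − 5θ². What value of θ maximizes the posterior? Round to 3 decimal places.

ℓ'(θ) = 4/θ − 6 − 10θ. Setting this to zero and multiplying by θ: 10θ² + 6θ − 4 = 0.
θ = (−6 + √(6² + 4·10·4)) / (2·10) = (−6 + √196) / 20 = (−6 + 14)/20 = 2/5.
ℓ''(θ) = −4/θ² − 10 < 0, confirming a maximum.

θ̂_MAP = 0.400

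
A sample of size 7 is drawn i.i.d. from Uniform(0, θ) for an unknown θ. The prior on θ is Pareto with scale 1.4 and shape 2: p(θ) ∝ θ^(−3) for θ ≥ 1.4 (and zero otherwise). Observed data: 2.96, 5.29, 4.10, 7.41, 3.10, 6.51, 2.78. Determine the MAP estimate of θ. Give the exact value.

θ̂_MAP = 7.41

The Uniform(0, θ) likelihood is θ^(−n) for θ ≥ max(xᵢ), zero otherwise. Here max(xᵢ) = 7.41.
Posterior ∝ θ^(−3) · θ^(−7) = θ^(−10) on θ ≥ max(1.4, 7.41) = 7.41.
This density is strictly decreasing in θ, so the posterior mode lies at the lower boundary of the support.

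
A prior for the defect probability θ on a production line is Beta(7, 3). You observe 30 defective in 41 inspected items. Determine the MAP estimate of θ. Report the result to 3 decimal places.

Prior: Beta(7, 3).
Data: 30 successes in 41 trials. The binomial likelihood contributes θ^30(1−θ)^11, so the posterior is Beta(7+30, 3+11) = Beta(37, 14).
For Beta(a, b) with a, b > 1 the mode is (a−1)/(a+b−2) = 36/49 ≈ 0.735.

θ̂_MAP = 0.735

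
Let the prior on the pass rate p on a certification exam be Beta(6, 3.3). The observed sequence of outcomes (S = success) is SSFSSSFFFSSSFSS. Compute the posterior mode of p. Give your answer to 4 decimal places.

p̂_MAP = 0.6726

Prior: Beta(6, 3.3).
Data: 10 successes in 15 trials (from the sequence). The binomial likelihood contributes p^10(1−p)^5, so the posterior is Beta(6+10, 3.3+5) = Beta(16, 8.3).
For Beta(a, b) with a, b > 1 the mode is (a−1)/(a+b−2) = 15/22.3 ≈ 0.6726.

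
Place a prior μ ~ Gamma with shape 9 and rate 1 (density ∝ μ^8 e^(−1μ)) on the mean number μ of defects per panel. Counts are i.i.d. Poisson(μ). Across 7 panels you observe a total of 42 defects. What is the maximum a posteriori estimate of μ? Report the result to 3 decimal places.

Σxᵢ = 42, n = 7.
Posterior ∝ μ^8e^(−1μ) · μ^42e^(−7μ) = μ^50e^(−8μ), i.e. Gamma(shape=51, rate=8).
The mode of a Gamma(a, b) with a ≥ 1 (shape–rate) is (a−1)/b = 50/8 ≈ 6.250.

μ̂_MAP = 6.250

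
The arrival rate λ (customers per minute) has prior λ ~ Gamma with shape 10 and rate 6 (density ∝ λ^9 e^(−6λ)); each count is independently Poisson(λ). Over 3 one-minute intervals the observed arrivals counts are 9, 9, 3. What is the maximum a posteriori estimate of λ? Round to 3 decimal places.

λ̂_MAP = 3.333

Σxᵢ = 9+9+3 = 21, with n = 3.
Posterior ∝ λ^9e^(−6λ) · λ^21e^(−3λ) = λ^30e^(−9λ), i.e. Gamma(shape=31, rate=9).
The mode of a Gamma(a, b) with a ≥ 1 (shape–rate) is (a−1)/b = 30/9 ≈ 3.333.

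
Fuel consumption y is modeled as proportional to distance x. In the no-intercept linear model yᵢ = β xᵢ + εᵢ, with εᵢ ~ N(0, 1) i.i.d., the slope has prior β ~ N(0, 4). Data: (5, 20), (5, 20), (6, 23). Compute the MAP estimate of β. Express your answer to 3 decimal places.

β̂_MAP = 3.919

log p(β | y) = −Σ(yᵢ − βxᵢ)²/(2·1) − β²/(2·4) + const.
Setting the derivative to zero: Σxᵢ(yᵢ − βxᵢ)/1 − β/4 = 0, so β = Σxᵢyᵢ / (Σxᵢ² + σ²/τ²).
Σxᵢyᵢ = 5·20 + 5·20 + 6·23 = 338; Σxᵢ² = 86; σ²/τ² = 0.25.
β̂_MAP = 338 / (86 + 0.25) = 338/86.25 ≈ 3.919.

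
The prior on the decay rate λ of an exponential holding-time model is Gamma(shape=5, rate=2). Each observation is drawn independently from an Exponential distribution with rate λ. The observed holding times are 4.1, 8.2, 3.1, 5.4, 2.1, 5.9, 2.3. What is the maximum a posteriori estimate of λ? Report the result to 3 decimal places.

The Exponential(rate=λ) likelihood is ∝ λ^n e^(−λΣtᵢ). Here n = 7 and Σtᵢ = 4.1 + 8.2 + 3.1 + 5.4 + 2.1 + 5.9 + 2.3 = 31.1.
Posterior ∝ λ^4e^(−2λ) · λ^7e^(−31.1λ) = λ^11e^(−33.1λ), i.e. Gamma(12, 33.1).
Mode = (a−1)/b = 11/33.1 ≈ 0.332.

λ̂_MAP = 0.332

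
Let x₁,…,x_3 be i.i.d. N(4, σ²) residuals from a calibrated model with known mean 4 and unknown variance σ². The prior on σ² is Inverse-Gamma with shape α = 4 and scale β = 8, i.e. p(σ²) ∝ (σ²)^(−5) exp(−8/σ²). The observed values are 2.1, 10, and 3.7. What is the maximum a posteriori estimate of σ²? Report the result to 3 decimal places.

Sum of squared deviations about the known mean: SS = (2.1−4)² + (10−4)² + (3.7−4)² = 39.7.
The Normal likelihood contributes (σ²)^(−n/2) exp(−SS/(2σ²)), so the posterior is Inverse-Gamma(α + n/2, β + SS/2) = Inverse-Gamma(5.5, 27.85).
The mode of Inverse-Gamma(a, b) is b/(a+1) = 27.85/6.5 ≈ 4.285.

σ̂²_MAP = 4.285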